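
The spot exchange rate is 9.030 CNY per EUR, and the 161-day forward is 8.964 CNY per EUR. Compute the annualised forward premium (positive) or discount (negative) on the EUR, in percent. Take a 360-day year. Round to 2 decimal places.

T = 161/360 years.
(F − S)/S = (8.964 − 9.03)/9.03 = -0.0073090.
Annualise by dividing by T: -0.0073090 / (161/360) = -0.016343 → -1.63%.

-1.63%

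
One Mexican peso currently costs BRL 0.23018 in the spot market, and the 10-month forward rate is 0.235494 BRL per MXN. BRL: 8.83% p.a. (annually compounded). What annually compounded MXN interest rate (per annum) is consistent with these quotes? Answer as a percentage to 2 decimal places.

T = 10/12 years.
F/S = 0.235494/0.23018 = 1.0230863 = (growth of BRL) / (growth of MXN).
The BRL side grows by (1 + 0.0883)^(10/12) = 1.0730596.
That pins the MXN growth at 1.0488456.
r = 1.0488456^(12/10) − 1 = 0.058897 → 5.89%.

5.89%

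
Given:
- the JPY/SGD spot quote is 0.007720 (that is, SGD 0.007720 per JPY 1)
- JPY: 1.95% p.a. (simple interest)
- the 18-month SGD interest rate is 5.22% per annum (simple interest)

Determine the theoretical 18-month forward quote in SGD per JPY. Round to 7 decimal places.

0.0080879

T = 18/12 years.
Growth of 1 SGD over T: 1 + 0.0522×18/12 = 1.078300.
JPY growth factor: 1 + 0.0195×18/12 = 1.029250.
So F = 0.00772 × 1.078300 / 1.029250 = 0.008087905 (SGD/JPY).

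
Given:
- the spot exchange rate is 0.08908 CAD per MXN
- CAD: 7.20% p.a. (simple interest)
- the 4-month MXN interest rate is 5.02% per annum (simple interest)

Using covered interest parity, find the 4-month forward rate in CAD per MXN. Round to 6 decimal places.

0.089717

T = 4/12 years.
Growth of 1 CAD over T: 1 + 0.0720×4/12 = 1.024000.
MXN accumulates by 1 + 0.0502×4/12 = 1.0167333.
CIP: F = S · (grow CAD)/(grow MXN) = 0.08908 × 1.024000/1.0167333 = 0.08971666 CAD per MXN.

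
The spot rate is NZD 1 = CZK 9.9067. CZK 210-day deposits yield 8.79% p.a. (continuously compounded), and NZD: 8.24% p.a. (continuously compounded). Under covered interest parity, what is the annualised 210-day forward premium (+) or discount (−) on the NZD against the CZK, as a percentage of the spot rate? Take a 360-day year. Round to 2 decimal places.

+0.55%

T = 210/360 years.
CIP forward (CZK per NZD) = 9.9067 × 1.0526123/1.0492406 = 9.9385349.
(F − S)/S ÷ T = (9.9385349 − 9.9067)/9.9067/(210/360) = 0.005509 → 0.55%.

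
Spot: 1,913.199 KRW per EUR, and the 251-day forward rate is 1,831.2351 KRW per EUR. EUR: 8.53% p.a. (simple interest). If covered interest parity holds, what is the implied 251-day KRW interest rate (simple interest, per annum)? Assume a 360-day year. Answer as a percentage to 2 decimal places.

2.02%

T = 251/360 years.
F/S = 1831.2351/1913.199 = 0.9571587 = (growth of KRW) / (growth of EUR).
EUR growth factor: 1 + 0.0853×251/360 = 1.0594731.
So the KRW growth factor = 1.0140839.
r = (1.0140839 − 1)/(251/360) = 0.020200 → 2.02%.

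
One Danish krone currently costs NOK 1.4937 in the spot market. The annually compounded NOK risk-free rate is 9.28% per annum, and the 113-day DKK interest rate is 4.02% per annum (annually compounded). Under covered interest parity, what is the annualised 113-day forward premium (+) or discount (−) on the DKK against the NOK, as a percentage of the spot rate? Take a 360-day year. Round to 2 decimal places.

T = 113/360 years.
CIP forward (NOK per DKK) = 1.4937 × 1.0282471/1.0124481 = 1.5170088.
(F − S)/S ÷ T = (1.5170088 − 1.4937)/1.4937/(113/360) = 0.049714 → 4.97%.

+4.97%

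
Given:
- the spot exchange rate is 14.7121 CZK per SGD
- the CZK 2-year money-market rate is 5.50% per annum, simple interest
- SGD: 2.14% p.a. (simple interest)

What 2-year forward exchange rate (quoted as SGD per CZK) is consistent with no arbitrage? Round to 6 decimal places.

0.063856

T = 2 years.
Growth of 1 CZK over T: 1 + 0.0550×2 = 1.110000.
Growth of 1 SGD over T: 1 + 0.0214×2 = 1.042800.
CIP: F = S · (grow CZK)/(grow SGD) = 14.7121 × 1.110000/1.042800 = 15.66018 CZK per SGD.
Quoted the other way: 1/15.66018 = 0.063856 SGD per CZK.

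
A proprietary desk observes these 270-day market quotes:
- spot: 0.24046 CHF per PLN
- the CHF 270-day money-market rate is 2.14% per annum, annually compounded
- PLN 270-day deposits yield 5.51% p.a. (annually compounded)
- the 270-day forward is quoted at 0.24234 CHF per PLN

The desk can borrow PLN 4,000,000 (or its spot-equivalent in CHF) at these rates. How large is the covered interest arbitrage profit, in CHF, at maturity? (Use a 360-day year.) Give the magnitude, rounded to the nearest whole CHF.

CHF 31,912

T = 270/360 years.
Invest the PLN and cover forward: 4,000,000 × 1.04104671 × 0.24234 = CHF 1,009,149.04.
Convert at spot and invest in CHF: 4,000,000 × 0.24046 × 1.01600744 = CHF 977,236.60.
The quoted forward overvalues PLN, so borrow CHF, buy PLN at spot, deposit the PLN at 5.51%, and sell the proceeds forward at 0.24234.
Profit = 1,009,149.04 − 977,236.60 = CHF 31,912.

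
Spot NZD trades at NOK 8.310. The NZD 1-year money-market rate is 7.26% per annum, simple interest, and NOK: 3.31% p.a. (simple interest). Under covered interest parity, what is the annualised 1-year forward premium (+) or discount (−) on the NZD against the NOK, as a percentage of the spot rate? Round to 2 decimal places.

T = 1 year.
No-arbitrage forward: 8.31 × 1.033100 / 1.072600 = 8.003973 NOK/NZD.
Annualised premium = (F − S)/S × (1/T) = (8.003973 − 8.31)/8.31 ÷ 1 = -3.68%.

-3.68%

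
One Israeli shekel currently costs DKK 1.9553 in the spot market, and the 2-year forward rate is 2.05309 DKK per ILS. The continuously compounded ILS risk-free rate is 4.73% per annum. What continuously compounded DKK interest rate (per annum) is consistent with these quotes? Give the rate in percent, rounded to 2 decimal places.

T = 2 years.
CIP gives F = S · g_DKK/g_ILS, so g_DKK/g_ILS = 2.05309/1.9553 = 1.0500128.
ILS growth factor: e^(0.0473×2) = 1.0992191.
Hence g_DKK = 1.1541941.
r = ln(1.1541941)/2 = 0.071701 → 7.17%.

7.17%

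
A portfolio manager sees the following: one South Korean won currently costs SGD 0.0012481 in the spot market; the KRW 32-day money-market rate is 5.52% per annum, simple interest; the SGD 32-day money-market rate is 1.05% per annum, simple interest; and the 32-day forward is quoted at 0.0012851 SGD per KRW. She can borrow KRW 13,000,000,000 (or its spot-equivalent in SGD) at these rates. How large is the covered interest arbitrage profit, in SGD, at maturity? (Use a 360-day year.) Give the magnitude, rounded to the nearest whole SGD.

SGD 547,829

T = 32/360 years.
Route A — deposit KRW, sell forward: 13,000,000,000 × 1.0049066667 × 0.0012851 = SGD 16,788,272.25.
Route B — convert at spot, deposit SGD: 13,000,000,000 × 0.0012481 × 1.0009333333 = SGD 16,240,443.61.
The quoted forward overvalues KRW, so borrow SGD, buy KRW at spot, deposit the KRW at 5.52%, and sell the proceeds forward at 0.0012851.
Arbitrage profit = |16,788,272.25 − 16,240,443.61| = SGD 547,829.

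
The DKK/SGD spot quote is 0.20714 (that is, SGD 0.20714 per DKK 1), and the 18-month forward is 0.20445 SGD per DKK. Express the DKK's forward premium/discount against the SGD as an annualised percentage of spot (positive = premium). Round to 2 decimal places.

-0.87%

T = 18/12 years.
DKK trades forward at -1.29864% vs spot over the period.
Annualise by dividing by T: -0.0129864 / (18/12) = -0.008658 → -0.87%.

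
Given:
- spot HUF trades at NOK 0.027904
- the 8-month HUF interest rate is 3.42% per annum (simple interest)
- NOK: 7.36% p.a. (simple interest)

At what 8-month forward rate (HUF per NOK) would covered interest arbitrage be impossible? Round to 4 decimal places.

T = 8/12 years.
NOK accumulates by 1 + 0.0736×8/12 = 1.04906667.
Growth of 1 HUF over T: 1 + 0.0342×8/12 = 1.022800.
CIP: F = S · (grow NOK)/(grow HUF) = 0.027904 × 1.04906667/1.022800 = 0.028620607 NOK per HUF.
Quoted the other way: 1/0.028620607 = 34.9399 HUF per NOK.

34.9399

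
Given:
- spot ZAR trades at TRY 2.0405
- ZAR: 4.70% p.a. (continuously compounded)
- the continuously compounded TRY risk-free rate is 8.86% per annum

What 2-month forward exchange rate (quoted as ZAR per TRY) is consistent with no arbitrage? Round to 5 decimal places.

T = 2/12 years.
TRY accumulates by e^(0.0886×2/12) = 1.0148762.
ZAR growth factor: e^(0.0470×2/12) = 1.0078641.
So F = 2.0405 × 1.0148762 / 1.0078641 = 2.054697 (TRY/ZAR).
Invert for ZAR per TRY: 1 / 2.054697 = 0.48669.

0.48669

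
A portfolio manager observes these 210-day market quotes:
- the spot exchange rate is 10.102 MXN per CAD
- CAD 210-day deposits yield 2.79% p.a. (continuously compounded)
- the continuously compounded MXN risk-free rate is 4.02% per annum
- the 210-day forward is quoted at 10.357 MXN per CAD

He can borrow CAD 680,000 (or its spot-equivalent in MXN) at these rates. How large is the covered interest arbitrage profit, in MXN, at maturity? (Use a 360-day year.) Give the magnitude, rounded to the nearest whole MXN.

T = 210/360 years.
Keep in CAD, deliver into the forward: 680,000·1.016408159·10.357 = MXN 7,158,318.73.
Swap to MXN now, deposit: 680,000·10.102·1.023727113 = MXN 7,032,350.08.
The quoted forward overvalues CAD, so borrow MXN, buy CAD at spot, deposit the CAD at 2.79%, and sell the proceeds forward at 10.357.
Profit = 7,158,318.73 − 7,032,350.08 = MXN 125,969.

MXN 125,969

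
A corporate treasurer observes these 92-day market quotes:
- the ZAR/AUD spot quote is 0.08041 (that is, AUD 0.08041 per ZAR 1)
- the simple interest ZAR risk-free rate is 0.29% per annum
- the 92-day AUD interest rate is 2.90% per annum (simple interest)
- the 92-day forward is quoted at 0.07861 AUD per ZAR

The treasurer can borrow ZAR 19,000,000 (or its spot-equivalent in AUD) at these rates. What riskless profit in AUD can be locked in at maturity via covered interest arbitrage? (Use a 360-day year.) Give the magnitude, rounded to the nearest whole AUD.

T = 92/360 years.
Keep in ZAR, deliver into the forward: 19,000,000·1.000741111·0.07861 = AUD 1,494,696.92.
Swap to AUD now, deposit: 19,000,000·0.08041·1.007411111 = AUD 1,539,112.62.
The quoted forward undervalues ZAR, so borrow ZAR, convert to AUD at spot, deposit the AUD at 2.90%, and buy ZAR forward at 0.07861 to cover the loan.
Profit = 1,539,112.62 − 1,494,696.92 = AUD 44,416.

AUD 44,416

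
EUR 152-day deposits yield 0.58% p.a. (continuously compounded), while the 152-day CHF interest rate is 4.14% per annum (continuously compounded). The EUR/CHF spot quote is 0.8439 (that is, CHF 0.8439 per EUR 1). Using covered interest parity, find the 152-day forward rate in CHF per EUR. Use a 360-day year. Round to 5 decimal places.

T = 152/360 years.
CHF growth factor: e^(0.0414×152/360) = 1.0176337.
Growth of 1 EUR over T: e^(0.0058×152/360) = 1.0024519.
CIP: F = S · (grow CHF)/(grow EUR) = 0.8439 × 1.0176337/1.0024519 = 0.8566806 CHF per EUR.

0.85668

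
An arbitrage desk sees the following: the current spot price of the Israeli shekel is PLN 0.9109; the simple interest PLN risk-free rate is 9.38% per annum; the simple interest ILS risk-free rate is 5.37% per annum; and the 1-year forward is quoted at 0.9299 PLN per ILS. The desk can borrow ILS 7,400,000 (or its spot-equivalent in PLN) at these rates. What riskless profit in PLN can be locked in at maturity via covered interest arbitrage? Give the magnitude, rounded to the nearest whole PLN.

PLN 122,150

T = 1 year.
Invest the ILS and cover forward: 7,400,000 × 1.053700 × 0.9299 = PLN 7,250,783.66.
Convert at spot and invest in PLN: 7,400,000 × 0.9109 × 1.093800 = PLN 7,372,933.91.
The quoted forward undervalues ILS, so borrow ILS, convert to PLN at spot, deposit the PLN at 9.38%, and buy ILS forward at 0.9299 to cover the loan.
Profit = 7,372,933.91 − 7,250,783.66 = PLN 122,150.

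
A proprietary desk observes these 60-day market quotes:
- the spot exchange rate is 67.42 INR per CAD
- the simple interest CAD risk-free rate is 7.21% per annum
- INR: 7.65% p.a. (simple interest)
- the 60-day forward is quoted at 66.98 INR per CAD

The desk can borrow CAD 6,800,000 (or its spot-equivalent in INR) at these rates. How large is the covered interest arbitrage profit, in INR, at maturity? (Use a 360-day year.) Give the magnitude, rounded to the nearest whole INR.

T = 60/360 years.
Invest the CAD and cover forward: 6,800,000 × 1.01201666667 × 66.98 = INR 460,937,159.07.
Convert at spot and invest in INR: 6,800,000 × 67.42 × 1.012750 = INR 464,301,314.00.
The quoted forward undervalues CAD, so borrow CAD, convert to INR at spot, deposit the INR at 7.65%, and buy CAD forward at 66.98 to cover the loan.
Arbitrage profit = |460,937,159.07 − 464,301,314.00| = INR 3,364,155.

INR 3,364,155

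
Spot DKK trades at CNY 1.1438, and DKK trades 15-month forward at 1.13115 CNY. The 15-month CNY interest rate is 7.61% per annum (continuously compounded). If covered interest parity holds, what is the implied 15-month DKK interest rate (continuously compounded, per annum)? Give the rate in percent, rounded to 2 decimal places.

T = 15/12 years.
CIP gives F = S · g_CNY/g_DKK, so g_CNY/g_DKK = 1.13115/1.1438 = 0.9889404.
CNY growth factor: e^(0.0761×15/12) = 1.0997963.
Hence g_DKK = 1.1120956.
Take logs: ln 1.1120956 / (15/12) = 0.084997, so 8.50%.

8.50%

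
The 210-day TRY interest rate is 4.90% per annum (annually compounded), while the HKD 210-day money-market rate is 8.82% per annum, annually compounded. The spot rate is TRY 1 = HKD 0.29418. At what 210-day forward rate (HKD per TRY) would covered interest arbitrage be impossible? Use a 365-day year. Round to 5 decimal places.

0.30046

T = 210/365 years.
Growth of 1 HKD over T: (1 + 0.0882)^(210/365) = 1.0498327.
TRY growth factor: (1 + 0.0490)^(210/365) = 1.0279051.
CIP: F = S · (grow HKD)/(grow TRY) = 0.29418 × 1.0498327/1.0279051 = 0.3004555 HKD per TRY.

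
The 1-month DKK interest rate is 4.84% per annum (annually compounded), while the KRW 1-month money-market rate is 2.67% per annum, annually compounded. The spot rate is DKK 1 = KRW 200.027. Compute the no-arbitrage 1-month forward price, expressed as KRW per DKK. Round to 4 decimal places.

199.6787

T = 1/12 years.
KRW accumulates by (1 + 0.0267)^(1/12) = 1.002198227.
Growth of 1 DKK over T: (1 + 0.0484)^(1/12) = 1.003946533.
CIP: F = S · (grow KRW)/(grow DKK) = 200.027 × 1.002198227/1.003946533 = 199.678666 KRW per DKK.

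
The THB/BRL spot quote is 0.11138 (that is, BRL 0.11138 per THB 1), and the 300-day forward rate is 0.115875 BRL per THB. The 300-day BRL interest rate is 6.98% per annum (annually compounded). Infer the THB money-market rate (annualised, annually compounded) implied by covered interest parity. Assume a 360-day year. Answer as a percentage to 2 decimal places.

2.02%

T = 300/360 years.
F/S = 0.115875/0.11138 = 1.0403573 = (growth of BRL) / (growth of THB).
BRL growth factor: (1 + 0.0698)^(300/360) = 1.0578372.
So the THB growth factor = 1.0168018.
r = 1.0168018^(360/300) − 1 = 0.020196 → 2.02%.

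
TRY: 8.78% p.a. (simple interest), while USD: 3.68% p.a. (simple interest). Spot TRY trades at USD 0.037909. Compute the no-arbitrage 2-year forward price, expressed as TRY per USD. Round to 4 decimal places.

T = 2 years.
Growth of 1 USD over T: 1 + 0.0368×2 = 1.073600.
Growth of 1 TRY over T: 1 + 0.0878×2 = 1.175600.
CIP: F = S · (grow USD)/(grow TRY) = 0.037909 × 1.073600/1.175600 = 0.034619856 USD per TRY.
Invert for TRY per USD: 1 / 0.034619856 = 28.8852.

28.8852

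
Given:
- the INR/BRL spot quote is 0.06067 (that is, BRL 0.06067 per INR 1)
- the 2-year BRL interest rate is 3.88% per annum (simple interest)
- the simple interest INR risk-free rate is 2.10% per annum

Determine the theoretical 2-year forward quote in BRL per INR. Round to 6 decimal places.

T = 2 years.
BRL accumulates by 1 + 0.0388×2 = 1.077600.
INR accumulates by 1 + 0.0210×2 = 1.042000.
CIP: F = S · (grow BRL)/(grow INR) = 0.06067 × 1.077600/1.042000 = 0.06274279 BRL per INR.

0.062743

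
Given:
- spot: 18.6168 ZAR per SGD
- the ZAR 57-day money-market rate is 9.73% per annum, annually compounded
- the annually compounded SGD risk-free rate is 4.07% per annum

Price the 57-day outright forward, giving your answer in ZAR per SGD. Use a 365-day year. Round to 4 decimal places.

18.7714

T = 57/365 years.
ZAR accumulates by (1 + 0.0973)^(57/365) = 1.01460591.
Growth of 1 SGD over T: (1 + 0.0407)^(57/365) = 1.0062494.
CIP: F = S · (grow ZAR)/(grow SGD) = 18.6168 × 1.01460591/1.0062494 = 18.771405 ZAR per SGD.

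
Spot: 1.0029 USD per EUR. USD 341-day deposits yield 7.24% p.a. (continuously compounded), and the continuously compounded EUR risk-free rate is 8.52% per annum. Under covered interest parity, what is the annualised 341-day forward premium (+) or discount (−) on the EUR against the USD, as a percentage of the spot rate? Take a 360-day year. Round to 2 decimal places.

-1.27%

T = 341/360 years.
F = S · g_USD/g_EUR = 1.0029 × 1.0709851/1.0840492 = 0.9908138.
Annualised premium = (F − S)/S × (1/T) = (0.9908138 − 1.0029)/1.0029 ÷ (341/360) = -1.27%.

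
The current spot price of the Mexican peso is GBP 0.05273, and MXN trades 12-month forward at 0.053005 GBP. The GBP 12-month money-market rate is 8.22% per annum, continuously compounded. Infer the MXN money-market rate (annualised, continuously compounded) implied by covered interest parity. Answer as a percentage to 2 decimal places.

7.70%

T = 1 year.
CIP gives F = S · g_GBP/g_MXN, so g_GBP/g_MXN = 0.053005/0.05273 = 1.0052152.
GBP growth factor: e^(0.0822×1) = 1.0856729.
That pins the MXN growth at 1.0800403.
Take logs: ln 1.0800403 / 1 = 0.076998, so 7.70%.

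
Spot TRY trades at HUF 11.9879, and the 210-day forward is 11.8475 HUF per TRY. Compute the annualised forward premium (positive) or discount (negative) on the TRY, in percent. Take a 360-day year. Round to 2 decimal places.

T = 210/360 years.
(F − S)/S = (11.8475 − 11.9879)/11.9879 = -0.0117118.
Annualise by dividing by T: -0.0117118 / (210/360) = -0.020077 → -2.01%.

-2.01%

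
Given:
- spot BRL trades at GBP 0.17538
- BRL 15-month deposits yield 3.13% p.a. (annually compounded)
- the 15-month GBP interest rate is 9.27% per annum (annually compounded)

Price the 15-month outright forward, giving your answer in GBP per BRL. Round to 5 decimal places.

0.18853

T = 15/12 years.
GBP growth factor: (1 + 0.0927)^(15/12) = 1.1171878.
BRL accumulates by (1 + 0.0313)^(15/12) = 1.0392769.
So F = 0.17538 × 1.1171878 / 1.0392769 = 0.1885276 (GBP/BRL).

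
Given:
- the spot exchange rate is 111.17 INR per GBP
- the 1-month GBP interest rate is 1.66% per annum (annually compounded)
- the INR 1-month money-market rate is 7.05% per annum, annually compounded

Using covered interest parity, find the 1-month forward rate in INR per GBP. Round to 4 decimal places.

111.6496

T = 1/12 years.
INR growth factor: (1 + 0.0705)^(1/12) = 1.005693298.
Growth of 1 GBP over T: (1 + 0.0166)^(1/12) = 1.001372919.
So F = 111.17 × 1.005693298 / 1.001372919 = 111.649638 (INR/GBP).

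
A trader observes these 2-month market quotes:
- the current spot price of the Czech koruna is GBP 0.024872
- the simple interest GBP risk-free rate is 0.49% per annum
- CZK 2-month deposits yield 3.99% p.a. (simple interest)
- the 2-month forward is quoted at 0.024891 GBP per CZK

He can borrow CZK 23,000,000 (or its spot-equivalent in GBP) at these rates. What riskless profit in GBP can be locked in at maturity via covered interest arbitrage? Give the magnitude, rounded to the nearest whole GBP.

GBP 3,777

T = 2/12 years.
Keep in CZK, deliver into the forward: 23,000,000·1.006650·0.024891 = GBP 576,300.08.
Swap to GBP now, deposit: 23,000,000·0.024872·1.00081667 = GBP 572,523.18.
The quoted forward overvalues CZK, so borrow GBP, buy CZK at spot, deposit the CZK at 3.99%, and sell the proceeds forward at 0.024891.
The gap between the two covered legs is GBP 3,777.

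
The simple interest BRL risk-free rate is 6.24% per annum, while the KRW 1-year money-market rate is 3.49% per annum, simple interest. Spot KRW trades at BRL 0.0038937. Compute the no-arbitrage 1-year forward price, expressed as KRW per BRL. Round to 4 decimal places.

250.1773

T = 1 year.
BRL accumulates by 1 + 0.0624×1 = 1.062400.
KRW accumulates by 1 + 0.0349×1 = 1.034900.
Forward (BRL per KRW) = 0.0038937 × 1.062400 / 1.034900 = 0.00399716579.
Invert for KRW per BRL: 1 / 0.00399716579 = 250.1773.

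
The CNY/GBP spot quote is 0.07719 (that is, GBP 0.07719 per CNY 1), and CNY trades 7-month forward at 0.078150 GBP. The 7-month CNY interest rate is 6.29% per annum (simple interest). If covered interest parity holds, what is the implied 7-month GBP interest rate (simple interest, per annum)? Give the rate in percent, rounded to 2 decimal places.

8.50%

T = 7/12 years.
CIP gives F = S · g_GBP/g_CNY, so g_GBP/g_CNY = 0.07815/0.07719 = 1.0124368.
CNY growth factor: 1 + 0.0629×7/12 = 1.0366917.
That pins the GBP growth at 1.0495848.
r = (1.0495848 − 1)/(7/12) = 0.085003 → 8.50%.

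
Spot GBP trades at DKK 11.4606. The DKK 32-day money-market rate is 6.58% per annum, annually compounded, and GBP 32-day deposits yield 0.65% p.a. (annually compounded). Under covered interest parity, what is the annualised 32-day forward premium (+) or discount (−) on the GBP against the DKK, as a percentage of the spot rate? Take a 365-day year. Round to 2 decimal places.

+5.74%

T = 32/365 years.
CIP forward (DKK per GBP) = 11.4606 × 1.0056025/1.0005682 = 11.5182633.
Annualised premium = (F − S)/S × (1/T) = (11.5182633 − 11.4606)/11.4606 ÷ (32/365) = 5.74%.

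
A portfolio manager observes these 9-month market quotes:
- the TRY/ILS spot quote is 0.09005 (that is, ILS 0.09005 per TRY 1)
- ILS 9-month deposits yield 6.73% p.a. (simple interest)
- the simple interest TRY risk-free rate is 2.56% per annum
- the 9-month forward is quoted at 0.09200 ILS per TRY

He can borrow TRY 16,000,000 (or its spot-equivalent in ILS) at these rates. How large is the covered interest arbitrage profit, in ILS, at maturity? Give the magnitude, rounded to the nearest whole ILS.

ILS 13,262

T = 9/12 years.
Keep in TRY, deliver into the forward: 16,000,000·1.019200·0.09200 = ILS 1,500,262.40.
Swap to ILS now, deposit: 16,000,000·0.09005·1.050475 = ILS 1,513,524.38.
The quoted forward undervalues TRY, so borrow TRY, convert to ILS at spot, deposit the ILS at 6.73%, and buy TRY forward at 0.09200 to cover the loan.
Profit = 1,513,524.38 − 1,500,262.40 = ILS 13,262.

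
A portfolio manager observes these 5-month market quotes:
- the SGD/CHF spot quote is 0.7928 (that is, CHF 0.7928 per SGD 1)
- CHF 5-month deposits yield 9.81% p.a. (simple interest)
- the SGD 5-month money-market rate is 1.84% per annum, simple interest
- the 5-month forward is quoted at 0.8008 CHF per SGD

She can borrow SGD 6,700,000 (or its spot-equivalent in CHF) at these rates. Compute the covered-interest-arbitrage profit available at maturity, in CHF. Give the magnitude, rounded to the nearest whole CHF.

T = 5/12 years.
Keep in SGD, deliver into the forward: 6,700,000·1.007666667·0.8008 = CHF 5,406,494.43.
Swap to CHF now, deposit: 6,700,000·0.7928·1.040875 = CHF 5,528,878.19.
The quoted forward undervalues SGD, so borrow SGD, convert to CHF at spot, deposit the CHF at 9.81%, and buy SGD forward at 0.8008 to cover the loan.
The gap between the two covered legs is CHF 122,384.

CHF 122,384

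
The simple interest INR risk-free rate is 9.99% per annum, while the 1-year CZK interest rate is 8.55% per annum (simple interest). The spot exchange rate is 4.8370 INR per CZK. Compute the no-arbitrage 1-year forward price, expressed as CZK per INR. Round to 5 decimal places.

0.20403

T = 1 year.
Growth of 1 INR over T: 1 + 0.0999×1 = 1.099900.
CZK accumulates by 1 + 0.0855×1 = 1.085500.
CIP: F = S · (grow INR)/(grow CZK) = 4.837 × 1.099900/1.085500 = 4.901167 INR per CZK.
Invert for CZK per INR: 1 / 4.901167 = 0.20403.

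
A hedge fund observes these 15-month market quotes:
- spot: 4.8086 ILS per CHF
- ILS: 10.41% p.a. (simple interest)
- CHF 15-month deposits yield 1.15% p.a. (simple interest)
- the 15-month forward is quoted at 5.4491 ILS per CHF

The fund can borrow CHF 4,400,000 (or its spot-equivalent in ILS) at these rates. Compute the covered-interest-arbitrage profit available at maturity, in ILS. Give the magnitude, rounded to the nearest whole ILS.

ILS 409,692

T = 15/12 years.
Invest the CHF and cover forward: 4,400,000 × 1.014375 × 5.4491 = ILS 24,320,695.58.
Convert at spot and invest in ILS: 4,400,000 × 4.8086 × 1.130125 = ILS 23,911,003.93.
The quoted forward overvalues CHF, so borrow ILS, buy CHF at spot, deposit the CHF at 1.15%, and sell the proceeds forward at 5.4491.
Arbitrage profit = |24,320,695.58 − 23,911,003.93| = ILS 409,692.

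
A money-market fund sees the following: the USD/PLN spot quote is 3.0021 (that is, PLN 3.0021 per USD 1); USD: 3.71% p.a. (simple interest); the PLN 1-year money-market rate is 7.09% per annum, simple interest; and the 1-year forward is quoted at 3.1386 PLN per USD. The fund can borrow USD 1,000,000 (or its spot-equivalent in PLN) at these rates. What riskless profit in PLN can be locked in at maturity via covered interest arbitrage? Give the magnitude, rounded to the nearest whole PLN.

T = 1 year.
Route A — deposit USD, sell forward: 1,000,000 × 1.037100 × 3.1386 = PLN 3,255,042.06.
Route B — convert at spot, deposit PLN: 1,000,000 × 3.0021 × 1.070900 = PLN 3,214,948.89.
The quoted forward overvalues USD, so borrow PLN, buy USD at spot, deposit the USD at 3.71%, and sell the proceeds forward at 3.1386.
Profit = 3,255,042.06 − 3,214,948.89 = PLN 40,093.

PLN 40,093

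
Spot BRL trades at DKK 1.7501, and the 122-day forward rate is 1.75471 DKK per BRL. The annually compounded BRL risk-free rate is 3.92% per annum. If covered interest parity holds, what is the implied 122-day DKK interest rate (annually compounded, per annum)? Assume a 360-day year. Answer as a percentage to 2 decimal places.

T = 122/360 years.
By CIP, F/S equals the DKK-to-BRL growth ratio: 1.75471/1.7501 = 1.0026341.
The BRL side grows by (1 + 0.0392)^(122/360) = 1.0131159.
That pins the DKK growth at 1.0157845.
r = 1.0157845^(360/122) − 1 = 0.047298 → 4.73%.

4.73%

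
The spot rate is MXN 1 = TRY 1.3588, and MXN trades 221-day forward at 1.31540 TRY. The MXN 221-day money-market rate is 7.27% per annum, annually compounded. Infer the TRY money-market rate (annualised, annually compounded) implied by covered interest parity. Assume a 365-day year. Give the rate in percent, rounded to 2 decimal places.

T = 221/365 years.
CIP gives F = S · g_TRY/g_MXN, so g_TRY/g_MXN = 1.3154/1.3588 = 0.9680601.
MXN growth factor: (1 + 0.0727)^(221/365) = 1.0434075.
So the TRY growth factor = 1.0100812.
Annualise: 1.0100812^(365/221) − 1 = 0.016705 = 1.67%.

1.67%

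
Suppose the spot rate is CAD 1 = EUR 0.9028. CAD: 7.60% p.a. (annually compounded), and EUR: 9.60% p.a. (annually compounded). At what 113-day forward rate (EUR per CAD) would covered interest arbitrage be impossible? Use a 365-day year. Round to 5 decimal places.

0.90796

T = 113/365 years.
Growth of 1 EUR over T: (1 + 0.0960)^(113/365) = 1.0287857.
CAD growth factor: (1 + 0.0760)^(113/365) = 1.0229366.
Forward (EUR per CAD) = 0.9028 × 1.0287857 / 1.0229366 = 0.9079622.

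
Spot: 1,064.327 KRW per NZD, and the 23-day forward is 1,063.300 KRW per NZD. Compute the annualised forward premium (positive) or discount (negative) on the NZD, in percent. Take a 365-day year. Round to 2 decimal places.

T = 23/365 years.
NZD trades forward at -0.09649% vs spot over the period.
Per annum: -0.0009649 / (23/365) = -0.015313 = -1.53%.

-1.53%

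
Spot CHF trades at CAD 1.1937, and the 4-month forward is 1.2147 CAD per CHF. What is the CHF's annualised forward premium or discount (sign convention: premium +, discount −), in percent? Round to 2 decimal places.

+5.28%

T = 4/12 years.
CHF trades forward at +1.75924% vs spot over the period.
Per annum: 0.0175924 / (4/12) = 0.052777 = 5.28%.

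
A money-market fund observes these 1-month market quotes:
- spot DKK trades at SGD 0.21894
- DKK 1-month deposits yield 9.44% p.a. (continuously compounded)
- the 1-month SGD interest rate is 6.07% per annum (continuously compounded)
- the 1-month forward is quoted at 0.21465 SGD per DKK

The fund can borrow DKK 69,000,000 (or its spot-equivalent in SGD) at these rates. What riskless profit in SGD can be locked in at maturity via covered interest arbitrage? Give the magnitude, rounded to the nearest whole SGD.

T = 1/12 years.
Route A — deposit DKK, sell forward: 69,000,000 × 1.0078976902 × 0.21465 = SGD 14,927,821.50.
Route B — convert at spot, deposit SGD: 69,000,000 × 0.21894 × 1.0050711483 = SGD 15,183,469.13.
The quoted forward undervalues DKK, so borrow DKK, convert to SGD at spot, deposit the SGD at 6.07%, and buy DKK forward at 0.21465 to cover the loan.
Arbitrage profit = |14,927,821.50 − 15,183,469.13| = SGD 255,648.

SGD 255,648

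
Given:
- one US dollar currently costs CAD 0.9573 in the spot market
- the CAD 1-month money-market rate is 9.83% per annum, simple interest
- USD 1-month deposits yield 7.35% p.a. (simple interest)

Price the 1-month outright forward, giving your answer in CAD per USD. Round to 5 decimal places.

0.95927

T = 1/12 years.
CAD accumulates by 1 + 0.0983×1/12 = 1.0081917.
USD accumulates by 1 + 0.0735×1/12 = 1.006125.
So F = 0.9573 × 1.0081917 / 1.006125 = 0.9592664 (CAD/USD).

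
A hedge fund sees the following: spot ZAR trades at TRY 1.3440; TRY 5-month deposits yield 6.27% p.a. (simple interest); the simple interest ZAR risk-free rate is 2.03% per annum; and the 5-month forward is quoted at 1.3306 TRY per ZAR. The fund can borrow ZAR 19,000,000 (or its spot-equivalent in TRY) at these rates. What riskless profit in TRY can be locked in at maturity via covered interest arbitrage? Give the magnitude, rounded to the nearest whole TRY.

T = 5/12 years.
Invest the ZAR and cover forward: 19,000,000 × 1.0084583333 × 1.3306 = TRY 25,495,238.51.
Convert at spot and invest in TRY: 19,000,000 × 1.3440 × 1.026125 = TRY 26,203,128.00.
The quoted forward undervalues ZAR, so borrow ZAR, convert to TRY at spot, deposit the TRY at 6.27%, and buy ZAR forward at 1.3306 to cover the loan.
The gap between the two covered legs is TRY 707,889.

TRY 707,889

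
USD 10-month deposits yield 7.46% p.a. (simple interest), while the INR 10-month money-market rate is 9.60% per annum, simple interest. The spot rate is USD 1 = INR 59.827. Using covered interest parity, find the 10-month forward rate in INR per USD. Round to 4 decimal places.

60.8315

T = 10/12 years.
Growth of 1 INR over T: 1 + 0.0960×10/12 = 1.080000.
Growth of 1 USD over T: 1 + 0.0746×10/12 = 1.06216667.
Forward (INR per USD) = 59.827 × 1.080000 / 1.06216667 = 60.831470.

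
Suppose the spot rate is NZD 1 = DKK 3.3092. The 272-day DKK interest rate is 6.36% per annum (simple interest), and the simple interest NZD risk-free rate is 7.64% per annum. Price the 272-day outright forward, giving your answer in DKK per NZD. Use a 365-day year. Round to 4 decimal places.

T = 272/365 years.
DKK accumulates by 1 + 0.0636×272/365 = 1.0473951.
NZD growth factor: 1 + 0.0764×272/365 = 1.0569337.
So F = 3.3092 × 1.0473951 / 1.0569337 = 3.279335 (DKK/NZD).

3.2793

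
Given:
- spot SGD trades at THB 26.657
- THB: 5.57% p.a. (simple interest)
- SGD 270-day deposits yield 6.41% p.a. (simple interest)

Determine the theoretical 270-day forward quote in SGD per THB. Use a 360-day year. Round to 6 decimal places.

T = 270/360 years.
Growth of 1 THB over T: 1 + 0.0557×270/360 = 1.041775.
Growth of 1 SGD over T: 1 + 0.0641×270/360 = 1.048075.
So F = 26.657 × 1.041775 / 1.048075 = 26.49676 (THB/SGD).
Invert for SGD per THB: 1 / 26.49676 = 0.037740.

0.037740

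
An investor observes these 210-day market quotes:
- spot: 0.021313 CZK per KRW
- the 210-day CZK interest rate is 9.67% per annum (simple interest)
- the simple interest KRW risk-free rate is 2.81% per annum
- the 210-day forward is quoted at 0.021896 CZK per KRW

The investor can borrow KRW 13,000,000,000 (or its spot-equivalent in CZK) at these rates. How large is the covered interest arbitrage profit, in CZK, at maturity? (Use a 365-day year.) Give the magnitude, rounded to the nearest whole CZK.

T = 210/365 years.
Keep in KRW, deliver into the forward: 13,000,000,000·1.01616712329·0.021896 = CZK 289,249,939.31.
Swap to CZK now, deposit: 13,000,000,000·0.021313·1.05563561644 = CZK 292,483,904.61.
The quoted forward undervalues KRW, so borrow KRW, convert to CZK at spot, deposit the CZK at 9.67%, and buy KRW forward at 0.021896 to cover the loan.
Arbitrage profit = |289,249,939.31 − 292,483,904.61| = CZK 3,233,965.

CZK 3,233,965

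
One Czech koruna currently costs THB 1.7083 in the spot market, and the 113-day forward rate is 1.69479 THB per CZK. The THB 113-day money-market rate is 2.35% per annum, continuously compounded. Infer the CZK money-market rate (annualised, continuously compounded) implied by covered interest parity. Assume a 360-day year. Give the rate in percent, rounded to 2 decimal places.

T = 113/360 years.
CIP gives F = S · g_THB/g_CZK, so g_THB/g_CZK = 1.69479/1.7083 = 0.9920916.
The THB side grows by e^(0.0235×113/360) = 1.0074037.
So the CZK growth factor = 1.0154342.
r = ln(1.0154342)/(113/360) = 0.048795 → 4.88%.

4.88%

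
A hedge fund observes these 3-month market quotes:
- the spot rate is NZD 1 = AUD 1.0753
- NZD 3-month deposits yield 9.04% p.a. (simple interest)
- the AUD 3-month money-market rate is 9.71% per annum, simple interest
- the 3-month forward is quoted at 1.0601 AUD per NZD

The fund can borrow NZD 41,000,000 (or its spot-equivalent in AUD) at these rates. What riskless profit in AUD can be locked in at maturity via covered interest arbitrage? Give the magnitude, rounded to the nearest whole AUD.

T = 3/12 years.
Keep in NZD, deliver into the forward: 41,000,000·1.022600·1.0601 = AUD 44,446,388.66.
Swap to AUD now, deposit: 41,000,000·1.0753·1.024275 = AUD 45,157,519.21.
The quoted forward undervalues NZD, so borrow NZD, convert to AUD at spot, deposit the AUD at 9.71%, and buy NZD forward at 1.0601 to cover the loan.
Arbitrage profit = |44,446,388.66 − 45,157,519.21| = AUD 711,131.

AUD 711,131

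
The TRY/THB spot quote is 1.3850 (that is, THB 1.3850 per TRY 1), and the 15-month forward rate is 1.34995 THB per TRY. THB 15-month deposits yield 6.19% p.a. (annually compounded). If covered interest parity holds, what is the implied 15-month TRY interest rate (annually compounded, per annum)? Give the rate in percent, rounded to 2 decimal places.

T = 15/12 years.
CIP gives F = S · g_THB/g_TRY, so g_THB/g_TRY = 1.34995/1.385 = 0.9746931.
THB growth factor: (1 + 0.0619)^(15/12) = 1.0779647.
So the TRY growth factor = 1.1059529.
r = 1.1059529^(12/15) − 1 = 0.083900 → 8.39%.

8.39%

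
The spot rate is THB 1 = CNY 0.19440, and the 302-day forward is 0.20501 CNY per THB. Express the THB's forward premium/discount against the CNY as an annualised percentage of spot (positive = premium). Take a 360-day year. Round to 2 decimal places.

T = 302/360 years.
THB trades forward at +5.45782% vs spot over the period.
Per annum: 0.0545782 / (302/360) = 0.065060 = 6.51%.

+6.51%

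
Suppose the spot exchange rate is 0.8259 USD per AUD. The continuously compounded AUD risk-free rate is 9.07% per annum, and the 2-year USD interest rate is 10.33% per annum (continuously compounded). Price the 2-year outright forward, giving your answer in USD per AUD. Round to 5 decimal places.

0.84698

T = 2 years.
Growth of 1 USD over T: e^(0.1033×2) = 1.2294907.
AUD accumulates by e^(0.0907×2) = 1.1988946.
CIP: F = S · (grow USD)/(grow AUD) = 0.8259 × 1.2294907/1.1988946 = 0.8469772 USD per AUD.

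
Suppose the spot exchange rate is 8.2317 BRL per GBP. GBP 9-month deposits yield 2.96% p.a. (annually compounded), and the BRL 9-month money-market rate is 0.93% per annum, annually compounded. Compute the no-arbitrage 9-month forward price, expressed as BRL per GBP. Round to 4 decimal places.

T = 9/12 years.
BRL growth factor: (1 + 0.0093)^(9/12) = 1.0069669.
GBP accumulates by (1 + 0.0296)^(9/12) = 1.0221189.
So F = 8.2317 × 1.0069669 / 1.0221189 = 8.109672 (BRL/GBP).

8.1097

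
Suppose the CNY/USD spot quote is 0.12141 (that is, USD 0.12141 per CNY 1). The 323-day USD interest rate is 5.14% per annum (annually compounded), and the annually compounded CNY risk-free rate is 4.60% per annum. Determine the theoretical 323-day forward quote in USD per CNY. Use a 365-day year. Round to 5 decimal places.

T = 323/365 years.
USD accumulates by (1 + 0.0514)^(323/365) = 1.0453535.
CNY growth factor: (1 + 0.0460)^(323/365) = 1.0406009.
CIP: F = S · (grow USD)/(grow CNY) = 0.12141 × 1.0453535/1.0406009 = 0.1219645 USD per CNY.

0.12196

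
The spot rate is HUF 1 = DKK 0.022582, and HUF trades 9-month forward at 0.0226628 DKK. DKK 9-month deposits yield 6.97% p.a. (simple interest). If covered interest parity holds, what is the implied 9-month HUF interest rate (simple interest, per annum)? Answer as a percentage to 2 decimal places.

6.47%

T = 9/12 years.
By CIP, F/S equals the DKK-to-HUF growth ratio: 0.0226628/0.022582 = 1.0035781.
The DKK side grows by 1 + 0.0697×9/12 = 1.052275.
That pins the HUF growth at 1.0485233.
r = (1.0485233 − 1)/(9/12) = 0.064698 → 6.47%.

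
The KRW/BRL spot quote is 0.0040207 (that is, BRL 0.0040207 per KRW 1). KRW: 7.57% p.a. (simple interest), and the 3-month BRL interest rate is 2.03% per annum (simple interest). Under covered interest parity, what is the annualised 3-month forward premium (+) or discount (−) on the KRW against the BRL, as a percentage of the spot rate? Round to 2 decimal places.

-5.44%

T = 3/12 years.
No-arbitrage forward: 0.0040207 × 1.005075 / 1.018925 = 0.0039660476 BRL/KRW.
Annualised premium = (F − S)/S × (1/T) = (0.0039660476 − 0.0040207)/0.0040207 ÷ (3/12) = -5.44%.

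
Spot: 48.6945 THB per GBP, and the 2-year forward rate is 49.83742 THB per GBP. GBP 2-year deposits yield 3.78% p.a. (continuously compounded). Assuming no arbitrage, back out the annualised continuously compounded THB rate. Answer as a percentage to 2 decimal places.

T = 2 years.
F/S = 49.83742/48.6945 = 1.0234712 = (growth of THB) / (growth of GBP).
The GBP side grows by e^(0.0378×2) = 1.0785311.
So the THB growth factor = 1.1038455.
Take logs: ln 1.1038455 / 2 = 0.049400, so 4.94%.

4.94%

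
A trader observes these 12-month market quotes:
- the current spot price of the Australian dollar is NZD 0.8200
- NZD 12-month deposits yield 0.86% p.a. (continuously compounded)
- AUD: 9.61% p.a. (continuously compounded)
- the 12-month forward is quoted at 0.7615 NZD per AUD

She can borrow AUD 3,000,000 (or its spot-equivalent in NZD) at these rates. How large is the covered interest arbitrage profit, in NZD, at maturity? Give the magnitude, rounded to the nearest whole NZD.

NZD 33,688

T = 1 year.
Invest the AUD and cover forward: 3,000,000 × 1.100869145 × 0.7615 = NZD 2,514,935.56.
Convert at spot and invest in NZD: 3,000,000 × 0.8200 × 1.008637086 = NZD 2,481,247.23.
The quoted forward overvalues AUD, so borrow NZD, buy AUD at spot, deposit the AUD at 9.61%, and sell the proceeds forward at 0.7615.
Profit = 2,514,935.56 − 2,481,247.23 = NZD 33,688.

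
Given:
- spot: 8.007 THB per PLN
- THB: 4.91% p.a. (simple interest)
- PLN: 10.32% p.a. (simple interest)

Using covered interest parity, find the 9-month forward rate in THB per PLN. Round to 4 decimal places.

T = 9/12 years.
THB growth factor: 1 + 0.0491×9/12 = 1.036825.
Growth of 1 PLN over T: 1 + 0.1032×9/12 = 1.077400.
So F = 8.007 × 1.036825 / 1.077400 = 7.705456 (THB/PLN).

7.7055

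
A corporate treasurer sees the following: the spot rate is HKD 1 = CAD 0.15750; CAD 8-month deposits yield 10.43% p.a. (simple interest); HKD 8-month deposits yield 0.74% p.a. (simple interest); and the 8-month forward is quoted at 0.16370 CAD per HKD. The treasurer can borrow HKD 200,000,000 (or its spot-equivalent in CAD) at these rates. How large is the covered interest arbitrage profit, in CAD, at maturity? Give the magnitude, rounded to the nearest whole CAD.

T = 8/12 years.
Keep in HKD, deliver into the forward: 200,000,000·1.0049333333·0.16370 = CAD 32,901,517.33.
Swap to CAD now, deposit: 200,000,000·0.15750·1.0695333333 = CAD 33,690,300.00.
The quoted forward undervalues HKD, so borrow HKD, convert to CAD at spot, deposit the CAD at 10.43%, and buy HKD forward at 0.16370 to cover the loan.
Profit = 33,690,300.00 − 32,901,517.33 = CAD 788,783.

CAD 788,783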